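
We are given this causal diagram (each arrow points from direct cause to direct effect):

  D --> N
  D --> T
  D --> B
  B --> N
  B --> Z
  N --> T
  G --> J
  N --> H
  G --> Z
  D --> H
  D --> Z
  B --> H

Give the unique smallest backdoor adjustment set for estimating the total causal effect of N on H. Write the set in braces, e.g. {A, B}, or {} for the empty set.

Variables eligible for adjustment (non-descendants of N, excluding N and H): {B, D, G, J, Z}.
Backdoor paths from N to H:
  P1: N <- D -> B -> H
  P2: N <- D -> Z <- B -> H
  P3: N <- D -> H
  P4: N <- B <- D -> H
  P5: N <- B -> Z <- D -> H
  P6: N <- B -> H
The empty set is not sufficient: P1 (N <- D -> B -> H) has no collider blocking it and no conditioned non-collider, so it is open.
Try {B, D}:
  P1: blocked at fork node D ∈ conditioning set.
  P2: blocked at fork node D ∈ conditioning set.
  P3: blocked at fork node D ∈ conditioning set.
  P4: blocked at chain node B ∈ conditioning set.
  P5: blocked at fork node B ∈ conditioning set.
  P6: blocked at fork node B ∈ conditioning set.
{B, D} contains no descendant of N and blocks every backdoor path.
Every element of {B, D} is needed (dropping B leaves P6 open; dropping D leaves P3 open), so no proper subset is valid.
Among all size-2 subsets of the eligible variables, only {B, D} blocks every backdoor path, so it is the unique smallest valid adjustment set.

{B, D}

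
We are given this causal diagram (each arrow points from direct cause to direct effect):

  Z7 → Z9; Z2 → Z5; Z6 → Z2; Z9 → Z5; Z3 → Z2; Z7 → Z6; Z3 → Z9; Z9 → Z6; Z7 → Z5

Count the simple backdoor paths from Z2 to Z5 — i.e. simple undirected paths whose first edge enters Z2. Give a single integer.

7

A backdoor path from Z2 to Z5 is any simple undirected path whose first edge points into Z2 (i.e. leaves Z2 via a parent).
Parents of Z2: {Z3, Z6}.
Enumerating:
  P1: Z2 <- Z3 -> Z9 <- Z7 -> Z5
  P2: Z2 <- Z3 -> Z9 -> Z6 <- Z7 -> Z5
  P3: Z2 <- Z3 -> Z9 -> Z5
  P4: Z2 <- Z6 <- Z7 -> Z9 -> Z5
  P5: Z2 <- Z6 <- Z7 -> Z5
  P6: Z2 <- Z6 <- Z9 <- Z7 -> Z5
  P7: Z2 <- Z6 <- Z9 -> Z5
That exhausts the simple backdoor paths. Count: 7.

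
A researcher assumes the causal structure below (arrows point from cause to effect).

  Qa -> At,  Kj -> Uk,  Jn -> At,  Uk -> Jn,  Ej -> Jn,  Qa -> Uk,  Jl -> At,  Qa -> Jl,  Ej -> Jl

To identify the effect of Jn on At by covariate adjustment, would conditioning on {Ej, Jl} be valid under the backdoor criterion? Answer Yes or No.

Backdoor paths from Jn to At (paths whose first edge points into Jn):
  P1: Jn <- Ej -> Jl <- Qa -> At
  P2: Jn <- Ej -> Jl -> At
  P3: Jn <- Uk <- Qa -> Jl -> At
  P4: Jn <- Uk <- Qa -> At
Condition 1 (no descendant of Jn in the set): holds — descendants of Jn are {At}; none are in {Ej, Jl}.
Condition 2 (every backdoor path blocked by {Ej, Jl}):
  P1: blocked at fork node Ej ∈ conditioning set.
  P2: blocked at fork node Ej ∈ conditioning set.
  P3: blocked at chain node Jl ∈ conditioning set.
  P4: open — no interior node is in the conditioning set.
{Ej, Jl} does not satisfy the backdoor criterion.

No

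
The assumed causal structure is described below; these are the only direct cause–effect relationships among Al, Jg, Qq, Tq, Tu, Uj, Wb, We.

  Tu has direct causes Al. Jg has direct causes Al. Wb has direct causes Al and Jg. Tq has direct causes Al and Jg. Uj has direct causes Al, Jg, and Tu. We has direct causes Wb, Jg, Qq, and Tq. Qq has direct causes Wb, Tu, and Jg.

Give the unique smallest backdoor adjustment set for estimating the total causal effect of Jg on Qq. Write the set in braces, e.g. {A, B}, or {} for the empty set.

{Al}

Variables eligible for adjustment (non-descendants of Jg, excluding Jg and Qq): {Al, Tu}.
Backdoor paths from Jg to Qq:
  P1: Jg <- Al -> Tu -> Qq
  P2: Jg <- Al -> Wb -> Qq
  P3: Jg <- Al -> Wb -> We <- Qq
  P4: Jg <- Al -> Tq -> We <- Wb -> Qq
  P5: Jg <- Al -> Tq -> We <- Qq
  P6: Jg <- Al -> Uj <- Tu -> Qq
The empty set is not sufficient: P1 (Jg <- Al -> Tu -> Qq) has no collider blocking it and no conditioned non-collider, so it is open.
Try {Al}:
  P1: blocked at fork node Al ∈ conditioning set.
  P2: blocked at fork node Al ∈ conditioning set.
  P3: blocked at fork node Al ∈ conditioning set.
  P4: blocked at fork node Al ∈ conditioning set.
  P5: blocked at fork node Al ∈ conditioning set.
  P6: blocked at fork node Al ∈ conditioning set.
{Al} contains no descendant of Jg and blocks every backdoor path.
No other singleton works — e.g. {Tu} leaves P2 open — so {Al} is the unique smallest valid adjustment set.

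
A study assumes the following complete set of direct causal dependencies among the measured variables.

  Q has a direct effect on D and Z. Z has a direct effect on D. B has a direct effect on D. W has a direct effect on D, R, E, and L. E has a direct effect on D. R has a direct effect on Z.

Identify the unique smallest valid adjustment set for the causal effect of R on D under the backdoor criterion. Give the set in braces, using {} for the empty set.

Variables eligible for adjustment (non-descendants of R, excluding R and D): {B, E, L, Q, W}.
Backdoor paths from R to D:
  P1: R <- W -> E -> D
  P2: R <- W -> D
The empty set is not sufficient: P1 (R <- W -> E -> D) has no collider blocking it and no conditioned non-collider, so it is open.
Try {W}:
  P1: blocked at fork node W ∈ conditioning set.
  P2: blocked at fork node W ∈ conditioning set.
{W} contains no descendant of R and blocks every backdoor path.
No other singleton works — e.g. {B} leaves P1 open — so {W} is the unique smallest valid adjustment set.

{W}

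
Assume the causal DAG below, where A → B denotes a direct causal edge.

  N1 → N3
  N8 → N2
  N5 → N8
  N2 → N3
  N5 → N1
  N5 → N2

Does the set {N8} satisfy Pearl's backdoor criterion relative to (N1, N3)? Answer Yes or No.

No

Backdoor paths from N1 to N3 (paths whose first edge points into N1):
  P1: N1 <- N5 -> N8 -> N2 -> N3
  P2: N1 <- N5 -> N2 -> N3
Condition 1 (no descendant of N1 in the set): holds — descendants of N1 are {N3}; none are in {N8}.
Condition 2 (every backdoor path blocked by {N8}):
  P1: blocked at chain node N8 ∈ conditioning set.
  P2: open — no interior node is in the conditioning set.
{N8} does not satisfy the backdoor criterion.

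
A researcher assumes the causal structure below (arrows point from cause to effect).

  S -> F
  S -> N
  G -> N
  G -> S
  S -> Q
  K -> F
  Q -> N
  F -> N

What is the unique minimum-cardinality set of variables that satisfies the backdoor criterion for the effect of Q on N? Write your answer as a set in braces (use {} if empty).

{S}

Variables eligible for adjustment (non-descendants of Q, excluding Q and N): {F, G, K, S}.
Backdoor paths from Q to N:
  P1: Q <- S <- G -> N
  P2: Q <- S -> F -> N
  P3: Q <- S -> N
The empty set is not sufficient: P1 (Q <- S <- G -> N) has no collider blocking it and no conditioned non-collider, so it is open.
Try {S}:
  P1: blocked at chain node S ∈ conditioning set.
  P2: blocked at fork node S ∈ conditioning set.
  P3: blocked at fork node S ∈ conditioning set.
{S} contains no descendant of Q and blocks every backdoor path.
No other singleton works — e.g. {G} leaves P2 open — so {S} is the unique smallest valid adjustment set.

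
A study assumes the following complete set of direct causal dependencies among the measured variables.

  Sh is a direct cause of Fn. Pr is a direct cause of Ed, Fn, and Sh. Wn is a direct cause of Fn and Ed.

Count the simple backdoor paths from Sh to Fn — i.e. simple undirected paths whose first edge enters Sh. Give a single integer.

2

A backdoor path from Sh to Fn is any simple undirected path whose first edge points into Sh (i.e. leaves Sh via a parent).
Parents of Sh: {Pr}.
Enumerating:
  P1: Sh <- Pr -> Ed <- Wn -> Fn
  P2: Sh <- Pr -> Fn
That exhausts the simple backdoor paths. Count: 2.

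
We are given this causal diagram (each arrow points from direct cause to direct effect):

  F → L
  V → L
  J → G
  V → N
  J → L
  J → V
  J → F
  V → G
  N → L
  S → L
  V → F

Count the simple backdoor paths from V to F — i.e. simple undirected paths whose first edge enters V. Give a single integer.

2

A backdoor path from V to F is any simple undirected path whose first edge points into V (i.e. leaves V via a parent).
Parents of V: {J}.
Enumerating:
  P1: V <- J -> F
  P2: V <- J -> L <- F
That exhausts the simple backdoor paths. Count: 2.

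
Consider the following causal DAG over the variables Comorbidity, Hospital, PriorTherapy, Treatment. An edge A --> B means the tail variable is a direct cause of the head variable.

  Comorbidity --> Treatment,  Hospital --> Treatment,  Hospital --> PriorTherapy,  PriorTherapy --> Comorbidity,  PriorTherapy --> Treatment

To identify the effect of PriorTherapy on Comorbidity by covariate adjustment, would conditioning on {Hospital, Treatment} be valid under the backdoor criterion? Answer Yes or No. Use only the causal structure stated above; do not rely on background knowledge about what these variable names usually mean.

No

Backdoor paths from PriorTherapy to Comorbidity (paths whose first edge points into PriorTherapy):
  P1: PriorTherapy <- Hospital -> Treatment <- Comorbidity
Condition 1 (no descendant of PriorTherapy in the set): FAILS — Treatment is a descendant of PriorTherapy.
Condition 2 (every backdoor path blocked by {Hospital, Treatment}):
  P1: blocked at fork node Hospital ∈ conditioning set.
{Hospital, Treatment} does not satisfy the backdoor criterion.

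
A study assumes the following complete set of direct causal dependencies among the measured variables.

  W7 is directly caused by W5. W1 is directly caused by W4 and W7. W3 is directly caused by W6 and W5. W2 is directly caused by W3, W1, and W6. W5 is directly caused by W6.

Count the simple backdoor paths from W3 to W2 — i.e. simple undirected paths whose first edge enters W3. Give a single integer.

A backdoor path from W3 to W2 is any simple undirected path whose first edge points into W3 (i.e. leaves W3 via a parent).
Parents of W3: {W5, W6}.
Enumerating:
  P1: W3 <- W6 -> W5 -> W7 -> W1 -> W2
  P2: W3 <- W6 -> W2
  P3: W3 <- W5 <- W6 -> W2
  P4: W3 <- W5 -> W7 -> W1 -> W2
That exhausts the simple backdoor paths. Count: 4.

4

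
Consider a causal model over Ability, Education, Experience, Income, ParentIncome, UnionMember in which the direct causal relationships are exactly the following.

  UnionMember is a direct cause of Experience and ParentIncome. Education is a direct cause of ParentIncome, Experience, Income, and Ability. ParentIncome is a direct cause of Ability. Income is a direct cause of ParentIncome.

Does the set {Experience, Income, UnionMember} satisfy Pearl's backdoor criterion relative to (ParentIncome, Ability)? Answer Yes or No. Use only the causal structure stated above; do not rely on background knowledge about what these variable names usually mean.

Backdoor paths from ParentIncome to Ability (paths whose first edge points into ParentIncome):
  P1: ParentIncome <- UnionMember -> Experience <- Education -> Ability
  P2: ParentIncome <- Education -> Ability
  P3: ParentIncome <- Income <- Education -> Ability
Condition 1 (no descendant of ParentIncome in the set): holds — descendants of ParentIncome are {Ability}; none are in {Experience, Income, UnionMember}.
Condition 2 (every backdoor path blocked by {Experience, Income, UnionMember}):
  P1: blocked at fork node UnionMember ∈ conditioning set.
  P2: open — no interior node is in the conditioning set.
  P3: blocked at chain node Income ∈ conditioning set.
{Experience, Income, UnionMember} does not satisfy the backdoor criterion.

No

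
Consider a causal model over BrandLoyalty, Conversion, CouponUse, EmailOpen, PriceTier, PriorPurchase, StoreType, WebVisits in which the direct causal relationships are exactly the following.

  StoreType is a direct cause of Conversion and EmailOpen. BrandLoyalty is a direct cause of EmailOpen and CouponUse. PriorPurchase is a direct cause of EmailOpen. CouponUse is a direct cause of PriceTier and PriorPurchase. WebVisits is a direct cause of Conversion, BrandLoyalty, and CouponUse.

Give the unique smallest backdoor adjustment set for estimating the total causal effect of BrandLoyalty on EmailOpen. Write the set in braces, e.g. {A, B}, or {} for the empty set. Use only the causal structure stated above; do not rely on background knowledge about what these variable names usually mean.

Variables eligible for adjustment (non-descendants of BrandLoyalty, excluding BrandLoyalty and EmailOpen): {Conversion, StoreType, WebVisits}.
Backdoor paths from BrandLoyalty to EmailOpen:
  P1: BrandLoyalty <- WebVisits -> CouponUse -> PriorPurchase -> EmailOpen
  P2: BrandLoyalty <- WebVisits -> Conversion <- StoreType -> EmailOpen
The empty set is not sufficient: P1 (BrandLoyalty <- WebVisits -> CouponUse -> PriorPurchase -> EmailOpen) has no collider blocking it and no conditioned non-collider, so it is open.
Try {WebVisits}:
  P1: blocked at fork node WebVisits ∈ conditioning set.
  P2: blocked at fork node WebVisits ∈ conditioning set.
{WebVisits} contains no descendant of BrandLoyalty and blocks every backdoor path.
No other singleton works — e.g. {StoreType} leaves P1 open — so {WebVisits} is the unique smallest valid adjustment set.

{WebVisits}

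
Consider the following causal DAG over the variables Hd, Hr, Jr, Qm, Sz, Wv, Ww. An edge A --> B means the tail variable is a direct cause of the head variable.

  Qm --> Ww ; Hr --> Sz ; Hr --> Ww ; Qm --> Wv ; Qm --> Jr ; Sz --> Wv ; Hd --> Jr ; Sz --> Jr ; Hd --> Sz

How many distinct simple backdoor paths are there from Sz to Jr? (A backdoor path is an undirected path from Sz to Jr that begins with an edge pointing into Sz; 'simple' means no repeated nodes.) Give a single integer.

2

A backdoor path from Sz to Jr is any simple undirected path whose first edge points into Sz (i.e. leaves Sz via a parent).
Parents of Sz: {Hd, Hr}.
Enumerating:
  P1: Sz <- Hr -> Ww <- Qm -> Jr
  P2: Sz <- Hd -> Jr
That exhausts the simple backdoor paths. Count: 2.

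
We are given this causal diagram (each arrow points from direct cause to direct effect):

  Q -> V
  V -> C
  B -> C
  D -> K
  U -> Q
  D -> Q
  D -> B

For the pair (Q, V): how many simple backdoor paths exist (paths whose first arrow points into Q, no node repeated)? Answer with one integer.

1

A backdoor path from Q to V is any simple undirected path whose first edge points into Q (i.e. leaves Q via a parent).
Parents of Q: {D, U}.
Enumerating:
  P1: Q <- D -> B -> C <- V
That exhausts the simple backdoor paths. Count: 1.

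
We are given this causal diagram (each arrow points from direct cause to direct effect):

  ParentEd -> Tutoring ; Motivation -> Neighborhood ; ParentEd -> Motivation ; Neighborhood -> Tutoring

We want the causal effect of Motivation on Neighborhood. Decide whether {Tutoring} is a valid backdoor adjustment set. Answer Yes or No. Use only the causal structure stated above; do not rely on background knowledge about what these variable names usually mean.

Backdoor paths from Motivation to Neighborhood (paths whose first edge points into Motivation):
  P1: Motivation <- ParentEd -> Tutoring <- Neighborhood
Condition 1 (no descendant of Motivation in the set): FAILS — Tutoring is a descendant of Motivation.
Condition 2 (every backdoor path blocked by {Tutoring}):
  P1: open — collider(s) Tutoring are conditioned on (or have a conditioned descendant) and no non-collider on the path is in the set.
{Tutoring} does not satisfy the backdoor criterion.

No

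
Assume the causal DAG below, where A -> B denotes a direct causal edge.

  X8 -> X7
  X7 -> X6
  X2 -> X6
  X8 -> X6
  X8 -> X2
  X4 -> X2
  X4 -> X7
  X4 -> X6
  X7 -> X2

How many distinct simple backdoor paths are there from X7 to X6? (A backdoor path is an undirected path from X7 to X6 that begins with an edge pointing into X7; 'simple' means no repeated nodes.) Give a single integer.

A backdoor path from X7 to X6 is any simple undirected path whose first edge points into X7 (i.e. leaves X7 via a parent).
Parents of X7: {X4, X8}.
Enumerating:
  P1: X7 <- X4 -> X2 <- X8 -> X6
  P2: X7 <- X4 -> X2 -> X6
  P3: X7 <- X4 -> X6
  P4: X7 <- X8 -> X2 <- X4 -> X6
  P5: X7 <- X8 -> X2 -> X6
  P6: X7 <- X8 -> X6
That exhausts the simple backdoor paths. Count: 6.

6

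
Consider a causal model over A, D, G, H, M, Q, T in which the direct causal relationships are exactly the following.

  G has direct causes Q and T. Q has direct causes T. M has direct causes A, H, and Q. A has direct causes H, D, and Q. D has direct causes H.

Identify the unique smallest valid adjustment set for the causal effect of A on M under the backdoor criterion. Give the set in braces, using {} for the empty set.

{H, Q}

Variables eligible for adjustment (non-descendants of A, excluding A and M): {D, G, H, Q, T}.
Backdoor paths from A to M:
  P1: A <- H -> M
  P2: A <- D <- H -> M
  P3: A <- Q -> M
The empty set is not sufficient: P1 (A <- H -> M) has no collider blocking it and no conditioned non-collider, so it is open.
Try {H, Q}:
  P1: blocked at fork node H ∈ conditioning set.
  P2: blocked at fork node H ∈ conditioning set.
  P3: blocked at fork node Q ∈ conditioning set.
{H, Q} contains no descendant of A and blocks every backdoor path.
Every element of {H, Q} is needed (dropping H leaves P1 open; dropping Q leaves P3 open), so no proper subset is valid.
Among all size-2 subsets of the eligible variables, only {H, Q} blocks every backdoor path, so it is the unique smallest valid adjustment set.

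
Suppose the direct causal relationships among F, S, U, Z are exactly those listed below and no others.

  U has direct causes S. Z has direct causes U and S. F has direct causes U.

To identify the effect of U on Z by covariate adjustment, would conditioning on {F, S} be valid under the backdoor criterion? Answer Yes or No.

No

Backdoor paths from U to Z (paths whose first edge points into U):
  P1: U <- S -> Z
Condition 1 (no descendant of U in the set): FAILS — F is a descendant of U.
Condition 2 (every backdoor path blocked by {F, S}):
  P1: blocked at fork node S ∈ conditioning set.
{F, S} does not satisfy the backdoor criterion.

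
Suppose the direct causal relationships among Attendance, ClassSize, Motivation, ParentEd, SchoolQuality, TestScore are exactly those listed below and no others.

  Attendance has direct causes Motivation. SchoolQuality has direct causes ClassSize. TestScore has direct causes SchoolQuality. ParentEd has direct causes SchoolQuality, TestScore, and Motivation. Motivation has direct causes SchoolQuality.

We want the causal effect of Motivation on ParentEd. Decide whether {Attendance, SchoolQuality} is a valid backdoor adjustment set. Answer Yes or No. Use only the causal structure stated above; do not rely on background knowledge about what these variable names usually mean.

No

Backdoor paths from Motivation to ParentEd (paths whose first edge points into Motivation):
  P1: Motivation <- SchoolQuality -> TestScore -> ParentEd
  P2: Motivation <- SchoolQuality -> ParentEd
Condition 1 (no descendant of Motivation in the set): FAILS — Attendance is a descendant of Motivation.
Condition 2 (every backdoor path blocked by {Attendance, SchoolQuality}):
  P1: blocked at fork node SchoolQuality ∈ conditioning set.
  P2: blocked at fork node SchoolQuality ∈ conditioning set.
{Attendance, SchoolQuality} does not satisfy the backdoor criterion.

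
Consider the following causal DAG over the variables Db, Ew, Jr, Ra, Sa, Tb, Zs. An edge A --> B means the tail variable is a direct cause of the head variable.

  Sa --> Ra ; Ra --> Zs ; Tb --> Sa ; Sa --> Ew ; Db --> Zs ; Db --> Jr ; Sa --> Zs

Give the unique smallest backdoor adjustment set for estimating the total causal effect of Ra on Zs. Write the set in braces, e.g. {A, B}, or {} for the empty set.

Variables eligible for adjustment (non-descendants of Ra, excluding Ra and Zs): {Db, Ew, Jr, Sa, Tb}.
Backdoor paths from Ra to Zs:
  P1: Ra <- Sa -> Zs
The empty set is not sufficient: P1 (Ra <- Sa -> Zs) has no collider blocking it and no conditioned non-collider, so it is open.
Try {Sa}:
  P1: blocked at fork node Sa ∈ conditioning set.
{Sa} contains no descendant of Ra and blocks every backdoor path.
No other singleton works — e.g. {Tb} leaves P1 open — so {Sa} is the unique smallest valid adjustment set.

{Sa}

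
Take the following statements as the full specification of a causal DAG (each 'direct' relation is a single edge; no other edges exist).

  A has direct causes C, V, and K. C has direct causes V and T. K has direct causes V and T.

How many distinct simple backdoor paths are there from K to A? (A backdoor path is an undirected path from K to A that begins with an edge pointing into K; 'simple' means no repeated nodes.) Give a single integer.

4

A backdoor path from K to A is any simple undirected path whose first edge points into K (i.e. leaves K via a parent).
Parents of K: {T, V}.
Enumerating:
  P1: K <- V -> C -> A
  P2: K <- V -> A
  P3: K <- T -> C <- V -> A
  P4: K <- T -> C -> A
That exhausts the simple backdoor paths. Count: 4.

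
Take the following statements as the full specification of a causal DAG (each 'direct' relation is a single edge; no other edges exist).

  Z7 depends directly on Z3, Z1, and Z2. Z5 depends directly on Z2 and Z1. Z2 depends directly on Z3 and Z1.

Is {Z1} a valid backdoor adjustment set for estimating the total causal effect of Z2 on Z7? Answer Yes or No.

Backdoor paths from Z2 to Z7 (paths whose first edge points into Z2):
  P1: Z2 <- Z3 -> Z7
  P2: Z2 <- Z1 -> Z7
Condition 1 (no descendant of Z2 in the set): holds — descendants of Z2 are {Z5, Z7}; none are in {Z1}.
Condition 2 (every backdoor path blocked by {Z1}):
  P1: open — no interior node is in the conditioning set.
  P2: blocked at fork node Z1 ∈ conditioning set.
{Z1} does not satisfy the backdoor criterion.

No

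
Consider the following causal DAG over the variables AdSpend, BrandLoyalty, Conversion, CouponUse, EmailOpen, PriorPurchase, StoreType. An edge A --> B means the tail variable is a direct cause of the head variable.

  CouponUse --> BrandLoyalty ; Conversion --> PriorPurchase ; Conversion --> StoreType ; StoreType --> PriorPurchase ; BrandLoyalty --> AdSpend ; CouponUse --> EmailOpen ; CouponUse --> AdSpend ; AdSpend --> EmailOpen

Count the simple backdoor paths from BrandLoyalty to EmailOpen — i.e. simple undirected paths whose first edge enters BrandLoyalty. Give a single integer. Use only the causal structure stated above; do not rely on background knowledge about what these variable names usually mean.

2

A backdoor path from BrandLoyalty to EmailOpen is any simple undirected path whose first edge points into BrandLoyalty (i.e. leaves BrandLoyalty via a parent).
Parents of BrandLoyalty: {CouponUse}.
Enumerating:
  P1: BrandLoyalty <- CouponUse -> AdSpend -> EmailOpen
  P2: BrandLoyalty <- CouponUse -> EmailOpen
That exhausts the simple backdoor paths. Count: 2.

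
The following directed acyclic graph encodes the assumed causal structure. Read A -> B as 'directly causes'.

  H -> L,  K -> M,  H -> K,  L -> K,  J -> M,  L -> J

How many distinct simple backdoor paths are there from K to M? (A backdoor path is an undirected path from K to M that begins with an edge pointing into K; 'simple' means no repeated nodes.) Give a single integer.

2

A backdoor path from K to M is any simple undirected path whose first edge points into K (i.e. leaves K via a parent).
Parents of K: {H, L}.
Enumerating:
  P1: K <- H -> L -> J -> M
  P2: K <- L -> J -> M
That exhausts the simple backdoor paths. Count: 2.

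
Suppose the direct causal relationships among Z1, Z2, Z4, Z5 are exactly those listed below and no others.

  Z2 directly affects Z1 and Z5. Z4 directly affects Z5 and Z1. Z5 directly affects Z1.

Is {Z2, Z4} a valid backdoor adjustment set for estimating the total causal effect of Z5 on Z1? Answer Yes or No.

Backdoor paths from Z5 to Z1 (paths whose first edge points into Z5):
  P1: Z5 <- Z4 -> Z1
  P2: Z5 <- Z2 -> Z1
Condition 1 (no descendant of Z5 in the set): holds — descendants of Z5 are {Z1}; none are in {Z2, Z4}.
Condition 2 (every backdoor path blocked by {Z2, Z4}):
  P1: blocked at fork node Z4 ∈ conditioning set.
  P2: blocked at fork node Z2 ∈ conditioning set.
{Z2, Z4} satisfies the backdoor criterion.

Yes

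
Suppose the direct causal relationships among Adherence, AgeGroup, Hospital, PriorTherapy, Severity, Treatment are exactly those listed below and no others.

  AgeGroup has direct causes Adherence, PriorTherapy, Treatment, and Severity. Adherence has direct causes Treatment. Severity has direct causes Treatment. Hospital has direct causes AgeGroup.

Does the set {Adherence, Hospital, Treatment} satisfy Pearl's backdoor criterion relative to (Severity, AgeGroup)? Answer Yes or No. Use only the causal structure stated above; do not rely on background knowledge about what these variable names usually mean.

Backdoor paths from Severity to AgeGroup (paths whose first edge points into Severity):
  P1: Severity <- Treatment -> Adherence -> AgeGroup
  P2: Severity <- Treatment -> AgeGroup
Condition 1 (no descendant of Severity in the set): FAILS — Hospital is a descendant of Severity.
Condition 2 (every backdoor path blocked by {Adherence, Hospital, Treatment}):
  P1: blocked at fork node Treatment ∈ conditioning set.
  P2: blocked at fork node Treatment ∈ conditioning set.
{Adherence, Hospital, Treatment} does not satisfy the backdoor criterion.

No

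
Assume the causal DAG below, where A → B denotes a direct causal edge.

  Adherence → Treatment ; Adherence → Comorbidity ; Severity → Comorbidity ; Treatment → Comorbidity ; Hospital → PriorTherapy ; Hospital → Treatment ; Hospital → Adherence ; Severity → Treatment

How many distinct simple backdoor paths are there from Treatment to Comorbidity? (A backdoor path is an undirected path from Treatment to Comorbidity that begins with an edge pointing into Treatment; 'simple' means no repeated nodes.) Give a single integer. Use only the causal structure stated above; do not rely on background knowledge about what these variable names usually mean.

A backdoor path from Treatment to Comorbidity is any simple undirected path whose first edge points into Treatment (i.e. leaves Treatment via a parent).
Parents of Treatment: {Adherence, Hospital, Severity}.
Enumerating:
  P1: Treatment <- Hospital -> Adherence -> Comorbidity
  P2: Treatment <- Adherence -> Comorbidity
  P3: Treatment <- Severity -> Comorbidity
That exhausts the simple backdoor paths. Count: 3.

3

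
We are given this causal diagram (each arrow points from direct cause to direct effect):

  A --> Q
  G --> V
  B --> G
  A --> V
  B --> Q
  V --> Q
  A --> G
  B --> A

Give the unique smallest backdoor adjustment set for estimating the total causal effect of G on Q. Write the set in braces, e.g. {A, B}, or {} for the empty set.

Variables eligible for adjustment (non-descendants of G, excluding G and Q): {A, B}.
Backdoor paths from G to Q:
  P1: G <- B -> A -> V -> Q
  P2: G <- B -> A -> Q
  P3: G <- B -> Q
  P4: G <- A <- B -> Q
  P5: G <- A -> V -> Q
  P6: G <- A -> Q
The empty set is not sufficient: P1 (G <- B -> A -> V -> Q) has no collider blocking it and no conditioned non-collider, so it is open.
Try {A, B}:
  P1: blocked at fork node B ∈ conditioning set.
  P2: blocked at fork node B ∈ conditioning set.
  P3: blocked at fork node B ∈ conditioning set.
  P4: blocked at chain node A ∈ conditioning set.
  P5: blocked at fork node A ∈ conditioning set.
  P6: blocked at fork node A ∈ conditioning set.
{A, B} contains no descendant of G and blocks every backdoor path.
Every element of {A, B} is needed (dropping A leaves P5 open; dropping B leaves P3 open), so no proper subset is valid.
Among all size-2 subsets of the eligible variables, only {A, B} blocks every backdoor path, so it is the unique smallest valid adjustment set.

{A, B}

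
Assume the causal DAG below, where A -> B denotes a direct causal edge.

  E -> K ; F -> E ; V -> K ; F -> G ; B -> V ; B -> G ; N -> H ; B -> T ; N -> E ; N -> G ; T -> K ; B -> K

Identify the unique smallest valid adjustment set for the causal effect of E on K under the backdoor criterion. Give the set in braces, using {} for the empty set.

Variables eligible for adjustment (non-descendants of E, excluding E and K): {B, F, G, H, N, T, V}.
Backdoor paths from E to K:
  P1: E <- F -> G <- B -> T -> K
  P2: E <- F -> G <- B -> V -> K
  P3: E <- F -> G <- B -> K
  P4: E <- N -> G <- B -> T -> K
  P5: E <- N -> G <- B -> V -> K
  P6: E <- N -> G <- B -> K
Each backdoor path contains an unconditioned collider, so every path is already blocked with the empty conditioning set:
  P1: blocked at collider G (neither it nor any descendant is in the conditioning set).
  P2: blocked at collider G (neither it nor any descendant is in the conditioning set).
  P3: blocked at collider G (neither it nor any descendant is in the conditioning set).
  P4: blocked at collider G (neither it nor any descendant is in the conditioning set).
  P5: blocked at collider G (neither it nor any descendant is in the conditioning set).
  P6: blocked at collider G (neither it nor any descendant is in the conditioning set).
The empty set is therefore the unique smallest valid set.

{}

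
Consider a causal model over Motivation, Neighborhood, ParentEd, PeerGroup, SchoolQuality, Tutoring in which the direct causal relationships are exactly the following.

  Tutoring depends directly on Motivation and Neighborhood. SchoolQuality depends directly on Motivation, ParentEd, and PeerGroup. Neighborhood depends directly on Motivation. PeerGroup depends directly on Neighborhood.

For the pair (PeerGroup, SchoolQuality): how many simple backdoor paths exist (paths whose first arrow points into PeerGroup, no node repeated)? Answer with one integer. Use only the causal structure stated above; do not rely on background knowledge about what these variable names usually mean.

2

A backdoor path from PeerGroup to SchoolQuality is any simple undirected path whose first edge points into PeerGroup (i.e. leaves PeerGroup via a parent).
Parents of PeerGroup: {Neighborhood}.
Enumerating:
  P1: PeerGroup <- Neighborhood <- Motivation -> SchoolQuality
  P2: PeerGroup <- Neighborhood -> Tutoring <- Motivation -> SchoolQuality
That exhausts the simple backdoor paths. Count: 2.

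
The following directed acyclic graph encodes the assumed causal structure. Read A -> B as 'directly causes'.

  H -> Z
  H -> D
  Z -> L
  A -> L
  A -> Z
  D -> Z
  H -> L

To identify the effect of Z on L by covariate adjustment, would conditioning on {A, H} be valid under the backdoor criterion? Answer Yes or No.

Backdoor paths from Z to L (paths whose first edge points into Z):
  P1: Z <- A -> L
  P2: Z <- H -> L
  P3: Z <- D <- H -> L
Condition 1 (no descendant of Z in the set): holds — descendants of Z are {L}; none are in {A, H}.
Condition 2 (every backdoor path blocked by {A, H}):
  P1: blocked at fork node A ∈ conditioning set.
  P2: blocked at fork node H ∈ conditioning set.
  P3: blocked at fork node H ∈ conditioning set.
{A, H} satisfies the backdoor criterion.

Yes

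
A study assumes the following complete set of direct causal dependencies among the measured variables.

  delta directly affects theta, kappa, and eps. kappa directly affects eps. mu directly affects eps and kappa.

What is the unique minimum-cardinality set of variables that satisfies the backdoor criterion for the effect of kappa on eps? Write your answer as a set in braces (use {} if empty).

{delta, mu}

Variables eligible for adjustment (non-descendants of kappa, excluding kappa and eps): {delta, mu, theta}.
Backdoor paths from kappa to eps:
  P1: kappa <- delta -> eps
  P2: kappa <- mu -> eps
The empty set is not sufficient: P1 (kappa <- delta -> eps) has no collider blocking it and no conditioned non-collider, so it is open.
Try {delta, mu}:
  P1: blocked at fork node delta ∈ conditioning set.
  P2: blocked at fork node mu ∈ conditioning set.
{delta, mu} contains no descendant of kappa and blocks every backdoor path.
Every element of {delta, mu} is needed (dropping delta leaves P1 open; dropping mu leaves P2 open), so no proper subset is valid.
Among all size-2 subsets of the eligible variables, only {delta, mu} blocks every backdoor path, so it is the unique smallest valid adjustment set.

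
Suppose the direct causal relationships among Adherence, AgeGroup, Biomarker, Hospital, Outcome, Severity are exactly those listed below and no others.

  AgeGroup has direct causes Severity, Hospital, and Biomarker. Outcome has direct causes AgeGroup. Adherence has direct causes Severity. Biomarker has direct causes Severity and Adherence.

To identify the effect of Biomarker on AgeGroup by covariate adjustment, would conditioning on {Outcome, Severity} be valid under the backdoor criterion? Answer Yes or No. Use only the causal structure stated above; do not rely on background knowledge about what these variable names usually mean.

Backdoor paths from Biomarker to AgeGroup (paths whose first edge points into Biomarker):
  P1: Biomarker <- Severity -> AgeGroup
  P2: Biomarker <- Adherence <- Severity -> AgeGroup
Condition 1 (no descendant of Biomarker in the set): FAILS — Outcome is a descendant of Biomarker.
Condition 2 (every backdoor path blocked by {Outcome, Severity}):
  P1: blocked at fork node Severity ∈ conditioning set.
  P2: blocked at fork node Severity ∈ conditioning set.
{Outcome, Severity} does not satisfy the backdoor criterion.

No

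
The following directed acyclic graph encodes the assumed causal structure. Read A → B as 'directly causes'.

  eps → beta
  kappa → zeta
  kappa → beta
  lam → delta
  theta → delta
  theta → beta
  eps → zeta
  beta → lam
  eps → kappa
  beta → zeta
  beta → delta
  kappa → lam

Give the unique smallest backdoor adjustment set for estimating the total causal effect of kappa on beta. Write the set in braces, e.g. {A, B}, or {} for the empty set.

Variables eligible for adjustment (non-descendants of kappa, excluding kappa and beta): {eps, theta}.
Backdoor paths from kappa to beta:
  P1: kappa <- eps -> beta
  P2: kappa <- eps -> zeta <- beta
The empty set is not sufficient: P1 (kappa <- eps -> beta) has no collider blocking it and no conditioned non-collider, so it is open.
Try {eps}:
  P1: blocked at fork node eps ∈ conditioning set.
  P2: blocked at fork node eps ∈ conditioning set.
{eps} contains no descendant of kappa and blocks every backdoor path.
No other singleton works — e.g. {theta} leaves P1 open — so {eps} is the unique smallest valid adjustment set.

{eps}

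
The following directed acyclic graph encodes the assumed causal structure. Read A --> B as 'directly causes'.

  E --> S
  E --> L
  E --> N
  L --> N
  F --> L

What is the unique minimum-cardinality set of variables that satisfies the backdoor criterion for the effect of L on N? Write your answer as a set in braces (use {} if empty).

Variables eligible for adjustment (non-descendants of L, excluding L and N): {E, F, S}.
Backdoor paths from L to N:
  P1: L <- E -> N
The empty set is not sufficient: P1 (L <- E -> N) has no collider blocking it and no conditioned non-collider, so it is open.
Try {E}:
  P1: blocked at fork node E ∈ conditioning set.
{E} contains no descendant of L and blocks every backdoor path.
No other singleton works — e.g. {F} leaves P1 open — so {E} is the unique smallest valid adjustment set.

{E}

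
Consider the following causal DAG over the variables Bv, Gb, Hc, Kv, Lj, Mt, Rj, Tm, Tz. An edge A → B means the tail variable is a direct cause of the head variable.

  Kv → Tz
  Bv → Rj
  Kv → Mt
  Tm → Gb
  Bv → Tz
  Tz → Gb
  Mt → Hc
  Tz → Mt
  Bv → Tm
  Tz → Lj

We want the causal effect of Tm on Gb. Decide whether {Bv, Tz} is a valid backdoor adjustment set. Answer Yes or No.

Backdoor paths from Tm to Gb (paths whose first edge points into Tm):
  P1: Tm <- Bv -> Tz -> Gb
Condition 1 (no descendant of Tm in the set): holds — descendants of Tm are {Gb}; none are in {Bv, Tz}.
Condition 2 (every backdoor path blocked by {Bv, Tz}):
  P1: blocked at fork node Bv ∈ conditioning set.
{Bv, Tz} satisfies the backdoor criterion.

Yes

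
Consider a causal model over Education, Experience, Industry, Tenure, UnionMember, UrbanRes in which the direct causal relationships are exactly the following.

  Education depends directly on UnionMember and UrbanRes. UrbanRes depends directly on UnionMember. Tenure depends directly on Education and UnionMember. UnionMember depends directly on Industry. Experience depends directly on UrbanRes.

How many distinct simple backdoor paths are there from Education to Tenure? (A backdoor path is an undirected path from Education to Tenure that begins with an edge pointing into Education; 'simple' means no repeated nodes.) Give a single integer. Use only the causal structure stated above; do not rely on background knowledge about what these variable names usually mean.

2

A backdoor path from Education to Tenure is any simple undirected path whose first edge points into Education (i.e. leaves Education via a parent).
Parents of Education: {UnionMember, UrbanRes}.
Enumerating:
  P1: Education <- UnionMember -> Tenure
  P2: Education <- UrbanRes <- UnionMember -> Tenure
That exhausts the simple backdoor paths. Count: 2.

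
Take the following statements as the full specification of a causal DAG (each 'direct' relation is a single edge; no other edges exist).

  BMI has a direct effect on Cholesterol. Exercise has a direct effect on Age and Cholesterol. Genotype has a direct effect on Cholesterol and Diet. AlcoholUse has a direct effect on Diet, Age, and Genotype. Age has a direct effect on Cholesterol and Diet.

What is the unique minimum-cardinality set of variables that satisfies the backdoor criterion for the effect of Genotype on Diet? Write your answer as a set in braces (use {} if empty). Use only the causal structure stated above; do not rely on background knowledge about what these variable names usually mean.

{AlcoholUse}

Variables eligible for adjustment (non-descendants of Genotype, excluding Genotype and Diet): {Age, AlcoholUse, BMI, Exercise}.
Backdoor paths from Genotype to Diet:
  P1: Genotype <- AlcoholUse -> Age -> Diet
  P2: Genotype <- AlcoholUse -> Diet
The empty set is not sufficient: P1 (Genotype <- AlcoholUse -> Age -> Diet) has no collider blocking it and no conditioned non-collider, so it is open.
Try {AlcoholUse}:
  P1: blocked at fork node AlcoholUse ∈ conditioning set.
  P2: blocked at fork node AlcoholUse ∈ conditioning set.
{AlcoholUse} contains no descendant of Genotype and blocks every backdoor path.
No other singleton works — e.g. {Exercise} leaves P1 open — so {AlcoholUse} is the unique smallest valid adjustment set.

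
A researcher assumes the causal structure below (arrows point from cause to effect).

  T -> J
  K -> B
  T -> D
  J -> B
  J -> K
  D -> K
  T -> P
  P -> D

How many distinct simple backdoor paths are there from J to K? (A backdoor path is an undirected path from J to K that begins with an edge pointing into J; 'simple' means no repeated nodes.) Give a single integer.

2

A backdoor path from J to K is any simple undirected path whose first edge points into J (i.e. leaves J via a parent).
Parents of J: {T}.
Enumerating:
  P1: J <- T -> P -> D -> K
  P2: J <- T -> D -> K
That exhausts the simple backdoor paths. Count: 2.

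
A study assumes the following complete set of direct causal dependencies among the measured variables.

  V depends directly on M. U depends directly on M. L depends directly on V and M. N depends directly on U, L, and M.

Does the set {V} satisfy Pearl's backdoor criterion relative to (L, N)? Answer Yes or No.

Backdoor paths from L to N (paths whose first edge points into L):
  P1: L <- M -> U -> N
  P2: L <- M -> N
  P3: L <- V <- M -> U -> N
  P4: L <- V <- M -> N
Condition 1 (no descendant of L in the set): holds — descendants of L are {N}; none are in {V}.
Condition 2 (every backdoor path blocked by {V}):
  P1: open — no interior node is in the conditioning set.
  P2: open — no interior node is in the conditioning set.
  P3: blocked at chain node V ∈ conditioning set.
  P4: blocked at chain node V ∈ conditioning set.
{V} does not satisfy the backdoor criterion.

No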